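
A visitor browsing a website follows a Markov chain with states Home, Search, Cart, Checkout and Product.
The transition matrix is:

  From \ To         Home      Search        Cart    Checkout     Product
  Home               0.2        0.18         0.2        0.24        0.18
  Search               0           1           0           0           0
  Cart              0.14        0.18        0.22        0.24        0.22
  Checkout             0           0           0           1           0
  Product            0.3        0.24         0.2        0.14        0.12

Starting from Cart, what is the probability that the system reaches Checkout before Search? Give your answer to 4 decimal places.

0.5352

Let h(s) be the probability of absorption at Checkout starting from transient state s. Then h(Checkout) = 1 and h(Search) = 0. By first-step analysis:
h(Home) = 0.2·h(Home) + 0.18·0 + 0.2·h(Cart) + 0.24·1 + 0.18·h(Product)
h(Cart) = 0.14·h(Home) + 0.18·0 + 0.22·h(Cart) + 0.24·1 + 0.22·h(Product)
h(Product) = 0.3·h(Home) + 0.24·0 + 0.2·h(Cart) + 0.14·1 + 0.12·h(Product)
Solving: h(Home) = 0.5383, h(Cart) = 0.5352, h(Product) = 0.4642.
Starting from Cart, the probability is 0.5352.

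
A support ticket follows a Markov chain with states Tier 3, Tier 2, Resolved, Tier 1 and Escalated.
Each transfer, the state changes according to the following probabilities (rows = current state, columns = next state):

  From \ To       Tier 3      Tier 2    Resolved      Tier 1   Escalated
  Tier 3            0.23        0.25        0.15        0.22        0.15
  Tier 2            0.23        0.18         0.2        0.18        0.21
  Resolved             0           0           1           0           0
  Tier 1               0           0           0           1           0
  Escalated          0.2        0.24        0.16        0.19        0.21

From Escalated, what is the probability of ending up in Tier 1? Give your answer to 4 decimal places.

Let h(s) be the probability of absorption at Tier 1 starting from transient state s. Then h(Tier 1) = 1 and h(Resolved) = 0. By first-step analysis:
h(Tier 3) = 0.23·h(Tier 3) + 0.25·h(Tier 2) + 0.15·0 + 0.22·1 + 0.15·h(Escalated)
h(Tier 2) = 0.23·h(Tier 3) + 0.18·h(Tier 2) + 0.2·0 + 0.18·1 + 0.21·h(Escalated)
h(Escalated) = 0.2·h(Tier 3) + 0.24·h(Tier 2) + 0.16·0 + 0.19·1 + 0.21·h(Escalated)
Solving: h(Tier 3) = 0.5571, h(Tier 2) = 0.5134, h(Escalated) = 0.5375.
Starting from Escalated, the probability is 0.5375.

0.5375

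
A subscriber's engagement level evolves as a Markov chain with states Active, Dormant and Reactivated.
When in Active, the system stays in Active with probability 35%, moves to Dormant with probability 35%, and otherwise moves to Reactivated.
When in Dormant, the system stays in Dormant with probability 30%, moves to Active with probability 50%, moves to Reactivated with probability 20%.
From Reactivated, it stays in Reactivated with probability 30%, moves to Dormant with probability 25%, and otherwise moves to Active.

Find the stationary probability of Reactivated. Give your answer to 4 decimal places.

Let the stationary distribution be π with π = πP and π_1 + π_2 + π_3 = 1.
π_1 = 0.35·π_1 + 0.5·π_2 + 0.45·π_3
π_2 = 0.35·π_1 + 0.3·π_2 + 0.25·π_3
Solving with the normalization constraint gives π = (0.4231, 0.3077, 0.2692).
So the stationary probability of Reactivated is 0.2692.

0.2692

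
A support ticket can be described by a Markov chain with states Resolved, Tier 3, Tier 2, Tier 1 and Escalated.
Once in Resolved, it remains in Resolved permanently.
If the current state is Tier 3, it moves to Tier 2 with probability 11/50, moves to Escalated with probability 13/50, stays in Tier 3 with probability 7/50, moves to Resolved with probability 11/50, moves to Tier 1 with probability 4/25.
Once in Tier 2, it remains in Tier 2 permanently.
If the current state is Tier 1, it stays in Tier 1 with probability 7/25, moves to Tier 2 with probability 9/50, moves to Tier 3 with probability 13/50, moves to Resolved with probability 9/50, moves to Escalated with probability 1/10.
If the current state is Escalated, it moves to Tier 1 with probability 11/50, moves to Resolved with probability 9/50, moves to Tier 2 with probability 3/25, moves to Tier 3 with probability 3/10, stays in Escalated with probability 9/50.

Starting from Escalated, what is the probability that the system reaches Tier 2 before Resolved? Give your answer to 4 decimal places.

Let h(s) be the probability of absorption at Tier 2 starting from transient state s. Then h(Tier 2) = 1 and h(Resolved) = 0. By first-step analysis:
h(Tier 3) = 0.22·0 + 0.14·h(Tier 3) + 0.22·1 + 0.16·h(Tier 1) + 0.26·h(Escalated)
h(Tier 1) = 0.18·0 + 0.26·h(Tier 3) + 0.18·1 + 0.28·h(Tier 1) + 0.1·h(Escalated)
h(Escalated) = 0.18·0 + 0.3·h(Tier 3) + 0.12·1 + 0.22·h(Tier 1) + 0.18·h(Escalated)
Solving: h(Tier 3) = 0.4839, h(Tier 1) = 0.4878, h(Escalated) = 0.4543.
Starting from Escalated, the probability is 0.4543.

0.4543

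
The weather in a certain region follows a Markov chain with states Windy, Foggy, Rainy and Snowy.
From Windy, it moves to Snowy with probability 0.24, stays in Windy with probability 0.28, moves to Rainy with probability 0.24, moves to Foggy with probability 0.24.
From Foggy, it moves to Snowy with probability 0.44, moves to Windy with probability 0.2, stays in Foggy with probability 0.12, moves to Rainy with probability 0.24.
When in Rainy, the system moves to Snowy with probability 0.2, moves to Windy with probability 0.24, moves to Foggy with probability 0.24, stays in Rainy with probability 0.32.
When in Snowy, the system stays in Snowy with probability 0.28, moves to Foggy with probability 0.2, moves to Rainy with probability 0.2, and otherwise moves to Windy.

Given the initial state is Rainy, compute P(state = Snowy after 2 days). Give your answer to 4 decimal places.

Propagate the distribution vector 2 days from Rainy.
After 0 days: (0.0000, 0.0000, 1.0000, 0.0000)
After 1 day: (0.2400, 0.2400, 0.3200, 0.2000)
After 2 days: (0.2560, 0.2032, 0.2576, 0.2832)
P(in Snowy after 2 days) = 0.2832

0.2832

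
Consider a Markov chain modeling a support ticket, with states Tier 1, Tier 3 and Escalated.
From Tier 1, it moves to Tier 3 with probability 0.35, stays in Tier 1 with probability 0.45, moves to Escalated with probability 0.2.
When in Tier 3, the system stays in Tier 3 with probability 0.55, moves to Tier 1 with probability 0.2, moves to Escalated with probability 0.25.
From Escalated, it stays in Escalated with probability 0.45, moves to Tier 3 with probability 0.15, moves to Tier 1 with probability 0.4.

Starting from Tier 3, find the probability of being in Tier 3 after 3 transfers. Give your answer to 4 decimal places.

0.3740

Propagate the distribution vector 3 transfers from Tier 3.
After 0 transfers: (0.0000, 1.0000, 0.0000)
After 1 transfer: (0.2000, 0.5500, 0.2500)
After 2 transfers: (0.3000, 0.4100, 0.2900)
After 3 transfers: (0.3330, 0.3740, 0.2930)
P(in Tier 3 after 3 transfers) = 0.3740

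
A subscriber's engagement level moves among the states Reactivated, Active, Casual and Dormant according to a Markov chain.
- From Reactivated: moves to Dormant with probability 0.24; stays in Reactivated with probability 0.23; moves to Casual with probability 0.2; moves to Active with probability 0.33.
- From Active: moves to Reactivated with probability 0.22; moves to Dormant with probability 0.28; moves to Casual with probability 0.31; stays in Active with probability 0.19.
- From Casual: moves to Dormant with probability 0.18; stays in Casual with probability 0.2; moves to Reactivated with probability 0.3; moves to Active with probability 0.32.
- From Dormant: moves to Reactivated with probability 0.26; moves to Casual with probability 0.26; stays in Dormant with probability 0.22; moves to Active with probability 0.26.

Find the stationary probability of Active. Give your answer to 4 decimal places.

0.2731

Let the stationary distribution be π with π = πP and π_1 + π_2 + π_3 + π_4 = 1.
π_1 = 0.23·π_1 + 0.22·π_2 + 0.3·π_3 + 0.26·π_4
π_2 = 0.33·π_1 + 0.19·π_2 + 0.32·π_3 + 0.26·π_4
π_3 = 0.2·π_1 + 0.31·π_2 + 0.2·π_3 + 0.26·π_4
Solving with the normalization constraint gives π = (0.2513, 0.2731, 0.2439, 0.2317).
So the stationary probability of Active is 0.2731.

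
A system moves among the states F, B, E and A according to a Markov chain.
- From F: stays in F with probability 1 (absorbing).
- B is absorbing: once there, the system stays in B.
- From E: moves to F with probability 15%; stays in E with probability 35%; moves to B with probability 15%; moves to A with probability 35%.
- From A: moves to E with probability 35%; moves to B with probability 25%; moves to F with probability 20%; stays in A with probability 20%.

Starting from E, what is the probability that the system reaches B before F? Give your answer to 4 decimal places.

0.5220

Let h(s) be the probability of absorption at B starting from transient state s. Then h(B) = 1 and h(F) = 0. By first-step analysis:
h(E) = 0.15·0 + 0.15·1 + 0.35·h(E) + 0.35·h(A)
h(A) = 0.2·0 + 0.25·1 + 0.35·h(E) + 0.2·h(A)
Solving: h(E) = 0.5220, h(A) = 0.5409.
Starting from E, the probability is 0.5220.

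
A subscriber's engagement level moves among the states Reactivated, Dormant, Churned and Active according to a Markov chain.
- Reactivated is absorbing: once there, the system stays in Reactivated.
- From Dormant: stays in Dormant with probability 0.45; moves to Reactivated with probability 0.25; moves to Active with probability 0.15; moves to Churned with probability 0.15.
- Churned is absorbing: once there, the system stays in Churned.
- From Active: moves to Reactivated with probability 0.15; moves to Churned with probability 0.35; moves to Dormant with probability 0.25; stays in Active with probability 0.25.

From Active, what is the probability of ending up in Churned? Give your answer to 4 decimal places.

Let h(s) be the probability of absorption at Churned starting from transient state s. Then h(Churned) = 1 and h(Reactivated) = 0. By first-step analysis:
h(Dormant) = 0.25·0 + 0.45·h(Dormant) + 0.15·1 + 0.15·h(Active)
h(Active) = 0.15·0 + 0.25·h(Dormant) + 0.35·1 + 0.25·h(Active)
Solving: h(Dormant) = 0.4400, h(Active) = 0.6133.
Starting from Active, the probability is 0.6133.

0.6133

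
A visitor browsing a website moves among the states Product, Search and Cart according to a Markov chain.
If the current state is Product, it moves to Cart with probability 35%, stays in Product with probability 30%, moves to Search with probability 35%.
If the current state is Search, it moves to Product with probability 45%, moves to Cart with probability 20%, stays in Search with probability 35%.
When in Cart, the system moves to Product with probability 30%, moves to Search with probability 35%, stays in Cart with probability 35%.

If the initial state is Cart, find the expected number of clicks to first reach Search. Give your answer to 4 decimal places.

2.8571

Let t(s) be the expected number of clicks to first reach Search from state s, with t(Search) = 0. Conditioning on the first click:
t(Product) = 1 + 0.3·t(Product) + 0.35·t(Cart)
t(Cart) = 1 + 0.3·t(Product) + 0.35·t(Cart)
Solving: t(Product) = 2.8571, t(Cart) = 2.8571.
Expected clicks from Cart to Search: 2.8571.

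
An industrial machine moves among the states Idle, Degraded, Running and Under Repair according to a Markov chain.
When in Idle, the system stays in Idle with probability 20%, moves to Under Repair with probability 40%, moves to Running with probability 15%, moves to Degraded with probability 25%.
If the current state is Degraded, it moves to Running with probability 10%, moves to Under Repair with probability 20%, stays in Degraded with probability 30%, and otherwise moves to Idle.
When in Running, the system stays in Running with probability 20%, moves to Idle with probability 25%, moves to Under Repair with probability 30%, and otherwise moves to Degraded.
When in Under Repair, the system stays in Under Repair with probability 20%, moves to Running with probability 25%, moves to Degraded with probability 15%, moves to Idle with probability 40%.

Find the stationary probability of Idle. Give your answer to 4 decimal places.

0.3115

Let the stationary distribution be π with π = πP and π_1 + π_2 + π_3 + π_4 = 1.
π_1 = 0.2·π_1 + 0.4·π_2 + 0.25·π_3 + 0.4·π_4
π_2 = 0.25·π_1 + 0.3·π_2 + 0.25·π_3 + 0.15·π_4
π_3 = 0.15·π_1 + 0.1·π_2 + 0.2·π_3 + 0.25·π_4
Solving with the normalization constraint gives π = (0.3115, 0.2337, 0.1750, 0.2798).
So the stationary probability of Idle is 0.3115.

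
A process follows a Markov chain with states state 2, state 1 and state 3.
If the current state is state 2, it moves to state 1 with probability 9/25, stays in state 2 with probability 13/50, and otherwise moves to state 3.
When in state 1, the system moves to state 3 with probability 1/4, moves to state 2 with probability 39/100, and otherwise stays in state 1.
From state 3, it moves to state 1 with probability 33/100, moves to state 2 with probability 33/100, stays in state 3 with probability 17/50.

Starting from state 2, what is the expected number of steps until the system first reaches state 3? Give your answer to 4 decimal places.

3.0012

Let t(s) be the expected number of steps to first reach state 3 from state s, with t(state 3) = 0. Conditioning on the first step:
t(state 2) = 1 + 0.26·t(state 2) + 0.36·t(state 1)
t(state 1) = 1 + 0.39·t(state 2) + 0.36·t(state 1)
Solving: t(state 2) = 3.0012, t(state 1) = 3.3914.
Expected steps from state 2 to state 3: 3.0012.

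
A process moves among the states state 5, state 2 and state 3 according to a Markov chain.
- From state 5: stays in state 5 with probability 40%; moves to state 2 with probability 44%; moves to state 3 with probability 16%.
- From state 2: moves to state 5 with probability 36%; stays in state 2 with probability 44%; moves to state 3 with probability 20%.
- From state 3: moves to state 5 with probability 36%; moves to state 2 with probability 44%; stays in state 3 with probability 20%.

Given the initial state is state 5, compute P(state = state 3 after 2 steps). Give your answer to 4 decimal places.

Sum over the intermediate state after 1 step:
P = P(state 5→state 5)·P(state 5→state 3) + P(state 5→state 2)·P(state 2→state 3) + P(state 5→state 3)·P(state 3→state 3)
  = 0.4×0.16 + 0.44×0.2 + 0.16×0.2
  = 0.0640 + 0.0880 + 0.0320 = 0.1840

0.1840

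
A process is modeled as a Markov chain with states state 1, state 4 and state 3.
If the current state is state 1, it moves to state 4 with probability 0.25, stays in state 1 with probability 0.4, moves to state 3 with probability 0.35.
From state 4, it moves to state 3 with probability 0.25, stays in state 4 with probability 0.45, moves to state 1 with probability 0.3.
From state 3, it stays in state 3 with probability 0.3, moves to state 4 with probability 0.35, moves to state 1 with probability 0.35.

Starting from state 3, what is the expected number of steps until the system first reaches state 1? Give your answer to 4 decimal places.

Let t(s) be the expected number of steps to first reach state 1 from state s, with t(state 1) = 0. Conditioning on the first step:
t(state 4) = 1 + 0.45·t(state 4) + 0.25·t(state 3)
t(state 3) = 1 + 0.35·t(state 4) + 0.3·t(state 3)
Solving: t(state 4) = 3.1933, t(state 3) = 3.0252.
Expected steps from state 3 to state 1: 3.0252.

3.0252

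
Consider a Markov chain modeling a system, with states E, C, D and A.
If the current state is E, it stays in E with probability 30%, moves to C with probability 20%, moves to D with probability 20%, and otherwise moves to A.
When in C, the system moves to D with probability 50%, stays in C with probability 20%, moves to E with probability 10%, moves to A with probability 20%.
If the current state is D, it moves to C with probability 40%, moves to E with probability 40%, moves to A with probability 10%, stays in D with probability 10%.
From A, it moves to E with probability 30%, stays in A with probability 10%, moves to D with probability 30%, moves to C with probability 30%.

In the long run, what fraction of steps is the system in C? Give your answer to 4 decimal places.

0.2727

Let the stationary distribution be π with π = πP and π_1 + π_2 + π_3 + π_4 = 1.
π_1 = 0.3·π_1 + 0.1·π_2 + 0.4·π_3 + 0.3·π_4
π_2 = 0.2·π_1 + 0.2·π_2 + 0.4·π_3 + 0.3·π_4
π_3 = 0.2·π_1 + 0.5·π_2 + 0.1·π_3 + 0.3·π_4
Solving with the normalization constraint gives π = (0.2727, 0.2727, 0.2727, 0.1818).
So the stationary probability of C is 0.2727.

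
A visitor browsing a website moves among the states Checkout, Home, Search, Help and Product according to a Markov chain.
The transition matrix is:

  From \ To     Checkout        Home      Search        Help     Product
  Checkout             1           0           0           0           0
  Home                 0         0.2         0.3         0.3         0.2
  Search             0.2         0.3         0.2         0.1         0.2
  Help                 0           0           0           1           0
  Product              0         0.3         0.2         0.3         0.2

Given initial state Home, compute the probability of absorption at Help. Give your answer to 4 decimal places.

0.8303

Let h(s) be the probability of absorption at Help starting from transient state s. Then h(Help) = 1 and h(Checkout) = 0. By first-step analysis:
h(Home) = 0.2·h(Home) + 0.3·h(Search) + 0.3·1 + 0.2·h(Product)
h(Search) = 0.2·0 + 0.3·h(Home) + 0.2·h(Search) + 0.1·1 + 0.2·h(Product)
h(Product) = 0.3·h(Home) + 0.2·h(Search) + 0.3·1 + 0.2·h(Product)
Solving: h(Home) = 0.8303, h(Search) = 0.6485, h(Product) = 0.8485.
Starting from Home, the probability is 0.8303.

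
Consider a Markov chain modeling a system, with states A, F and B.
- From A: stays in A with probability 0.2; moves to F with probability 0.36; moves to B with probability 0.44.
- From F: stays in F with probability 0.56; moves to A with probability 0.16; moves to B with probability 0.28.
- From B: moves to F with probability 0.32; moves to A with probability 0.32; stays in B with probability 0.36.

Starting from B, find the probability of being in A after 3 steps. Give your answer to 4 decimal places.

0.2268

Propagate the distribution vector 3 steps from B.
After 0 steps: (0.0000, 0.0000, 1.0000)
After 1 step: (0.3200, 0.3200, 0.3600)
After 2 steps: (0.2304, 0.4096, 0.3600)
After 3 steps: (0.2268, 0.4275, 0.3457)
P(in A after 3 steps) = 0.2268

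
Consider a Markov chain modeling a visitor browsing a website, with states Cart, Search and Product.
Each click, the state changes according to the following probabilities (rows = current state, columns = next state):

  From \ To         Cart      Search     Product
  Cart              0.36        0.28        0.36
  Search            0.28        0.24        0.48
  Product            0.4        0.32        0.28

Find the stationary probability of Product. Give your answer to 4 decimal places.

0.3648

Let the stationary distribution be π with π = πP and π_1 + π_2 + π_3 = 1.
π_1 = 0.36·π_1 + 0.28·π_2 + 0.4·π_3
π_2 = 0.28·π_1 + 0.24·π_2 + 0.32·π_3
Solving with the normalization constraint gives π = (0.3519, 0.2833, 0.3648).
So the stationary probability of Product is 0.3648.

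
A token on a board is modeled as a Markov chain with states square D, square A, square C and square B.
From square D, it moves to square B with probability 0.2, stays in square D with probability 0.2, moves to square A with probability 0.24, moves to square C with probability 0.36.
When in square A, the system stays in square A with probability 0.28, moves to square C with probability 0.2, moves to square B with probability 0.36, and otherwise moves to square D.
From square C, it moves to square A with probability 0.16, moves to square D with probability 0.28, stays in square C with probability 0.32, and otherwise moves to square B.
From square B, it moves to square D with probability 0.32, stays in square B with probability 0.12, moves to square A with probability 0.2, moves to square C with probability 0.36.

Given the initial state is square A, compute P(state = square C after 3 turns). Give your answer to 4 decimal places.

Propagate the distribution vector 3 turns from square A.
After 0 turns: (0.0000, 1.0000, 0.0000, 0.0000)
After 1 turn: (0.1600, 0.2800, 0.2000, 0.3600)
After 2 turns: (0.2480, 0.2208, 0.3072, 0.2240)
After 3 turns: (0.2426, 0.2153, 0.3124, 0.2297)
P(in square C after 3 turns) = 0.3124

0.3124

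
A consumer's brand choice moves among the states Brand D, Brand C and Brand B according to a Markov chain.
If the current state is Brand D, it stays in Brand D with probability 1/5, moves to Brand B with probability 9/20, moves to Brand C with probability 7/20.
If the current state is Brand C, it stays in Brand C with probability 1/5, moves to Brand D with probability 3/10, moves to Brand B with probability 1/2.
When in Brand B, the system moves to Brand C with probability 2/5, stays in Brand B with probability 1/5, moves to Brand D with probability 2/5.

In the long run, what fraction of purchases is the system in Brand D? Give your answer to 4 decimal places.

Let the stationary distribution be π with π = πP and π_1 + π_2 + π_3 = 1.
π_1 = 0.2·π_1 + 0.3·π_2 + 0.4·π_3
π_2 = 0.35·π_1 + 0.2·π_2 + 0.4·π_3
Solving with the normalization constraint gives π = (0.3066, 0.3206, 0.3728).
So the stationary probability of Brand D is 0.3066.

0.3066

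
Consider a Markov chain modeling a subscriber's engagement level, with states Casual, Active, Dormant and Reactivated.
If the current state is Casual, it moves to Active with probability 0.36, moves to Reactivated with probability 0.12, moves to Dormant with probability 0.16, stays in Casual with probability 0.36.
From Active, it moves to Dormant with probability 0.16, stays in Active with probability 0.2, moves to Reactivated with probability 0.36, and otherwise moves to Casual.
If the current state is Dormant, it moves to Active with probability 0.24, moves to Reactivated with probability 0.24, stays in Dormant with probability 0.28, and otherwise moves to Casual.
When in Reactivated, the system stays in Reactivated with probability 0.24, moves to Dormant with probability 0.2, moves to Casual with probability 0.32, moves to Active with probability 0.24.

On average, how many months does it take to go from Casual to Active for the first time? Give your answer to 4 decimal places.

Let t(s) be the expected number of months to first reach Active from state s, with t(Active) = 0. Conditioning on the first month:
t(Casual) = 1 + 0.36·t(Casual) + 0.16·t(Dormant) + 0.12·t(Reactivated)
t(Dormant) = 1 + 0.24·t(Casual) + 0.28·t(Dormant) + 0.24·t(Reactivated)
t(Reactivated) = 1 + 0.32·t(Casual) + 0.2·t(Dormant) + 0.24·t(Reactivated)
Solving: t(Casual) = 3.1463, t(Dormant) = 3.6368, t(Reactivated) = 3.5976.
Expected months from Casual to Active: 3.1463.

3.1463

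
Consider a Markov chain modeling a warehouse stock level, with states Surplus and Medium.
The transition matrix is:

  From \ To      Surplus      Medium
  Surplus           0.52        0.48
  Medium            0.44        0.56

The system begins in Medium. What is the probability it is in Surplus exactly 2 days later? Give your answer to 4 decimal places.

Sum over the intermediate state after 1 day:
P = P(Medium→Surplus)·P(Surplus→Surplus) + P(Medium→Medium)·P(Medium→Surplus)
  = 0.44×0.52 + 0.56×0.44
  = 0.2288 + 0.2464 = 0.4752

0.4752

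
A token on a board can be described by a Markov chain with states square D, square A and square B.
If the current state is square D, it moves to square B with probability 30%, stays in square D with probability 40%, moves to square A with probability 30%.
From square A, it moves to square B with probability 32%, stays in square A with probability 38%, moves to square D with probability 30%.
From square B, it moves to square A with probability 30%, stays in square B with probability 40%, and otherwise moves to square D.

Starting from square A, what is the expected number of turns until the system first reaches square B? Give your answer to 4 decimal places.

3.1915

Let t(s) be the expected number of turns to first reach square B from state s, with t(square B) = 0. Conditioning on the first turn:
t(square D) = 1 + 0.4·t(square D) + 0.3·t(square A)
t(square A) = 1 + 0.3·t(square D) + 0.38·t(square A)
Solving: t(square D) = 3.2624, t(square A) = 3.1915.
Expected turns from square A to square B: 3.1915.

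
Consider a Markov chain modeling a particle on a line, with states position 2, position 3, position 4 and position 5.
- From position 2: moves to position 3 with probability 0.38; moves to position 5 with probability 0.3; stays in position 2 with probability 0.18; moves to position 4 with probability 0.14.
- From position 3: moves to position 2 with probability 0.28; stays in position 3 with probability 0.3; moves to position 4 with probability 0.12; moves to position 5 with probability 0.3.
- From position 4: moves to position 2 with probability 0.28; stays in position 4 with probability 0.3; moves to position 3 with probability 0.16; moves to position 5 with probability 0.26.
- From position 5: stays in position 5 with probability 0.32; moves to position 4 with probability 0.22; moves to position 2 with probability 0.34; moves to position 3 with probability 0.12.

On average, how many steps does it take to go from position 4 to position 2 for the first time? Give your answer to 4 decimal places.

3.3666

Let t(s) be the expected number of steps to first reach position 2 from state s, with t(position 2) = 0. Conditioning on the first step:
t(position 3) = 1 + 0.3·t(position 3) + 0.12·t(position 4) + 0.3·t(position 5)
t(position 4) = 1 + 0.16·t(position 3) + 0.3·t(position 4) + 0.26·t(position 5)
t(position 5) = 1 + 0.12·t(position 3) + 0.22·t(position 4) + 0.32·t(position 5)
Solving: t(position 3) = 3.3566, t(position 4) = 3.3666, t(position 5) = 3.1521.
Expected steps from position 4 to position 2: 3.3666.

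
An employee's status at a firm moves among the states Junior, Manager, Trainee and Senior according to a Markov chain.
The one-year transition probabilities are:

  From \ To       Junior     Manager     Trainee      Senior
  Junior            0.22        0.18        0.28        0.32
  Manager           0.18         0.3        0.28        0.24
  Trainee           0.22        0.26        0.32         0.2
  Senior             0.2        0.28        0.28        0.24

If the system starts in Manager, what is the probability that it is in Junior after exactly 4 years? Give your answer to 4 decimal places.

0.2047

Propagate the distribution vector 4 years from Manager.
After 0 years: (0.0000, 1.0000, 0.0000, 0.0000)
After 1 year: (0.1800, 0.3000, 0.2800, 0.2400)
After 2 years: (0.2032, 0.2624, 0.2912, 0.2432)
After 3 years: (0.2046, 0.2591, 0.2916, 0.2446)
After 4 years: (0.2047, 0.2589, 0.2917, 0.2447)
P(in Junior after 4 years) = 0.2047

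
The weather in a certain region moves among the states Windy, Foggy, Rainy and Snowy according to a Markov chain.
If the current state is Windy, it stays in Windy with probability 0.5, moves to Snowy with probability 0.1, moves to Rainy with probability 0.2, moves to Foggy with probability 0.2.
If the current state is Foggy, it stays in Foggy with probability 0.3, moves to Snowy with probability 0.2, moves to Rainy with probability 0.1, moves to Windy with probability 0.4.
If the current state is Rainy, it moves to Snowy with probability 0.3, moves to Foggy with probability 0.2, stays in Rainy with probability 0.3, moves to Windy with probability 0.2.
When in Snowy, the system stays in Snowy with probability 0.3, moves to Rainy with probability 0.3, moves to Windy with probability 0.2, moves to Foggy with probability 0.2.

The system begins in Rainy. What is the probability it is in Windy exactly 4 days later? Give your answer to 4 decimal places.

Propagate the distribution vector 4 days from Rainy.
After 0 days: (0.0000, 0.0000, 1.0000, 0.0000)
After 1 day: (0.2000, 0.2000, 0.3000, 0.3000)
After 2 days: (0.3000, 0.2200, 0.2400, 0.2400)
After 3 days: (0.3340, 0.2220, 0.2260, 0.2180)
After 4 days: (0.3446, 0.2222, 0.2222, 0.2110)
P(in Windy after 4 days) = 0.3446

0.3446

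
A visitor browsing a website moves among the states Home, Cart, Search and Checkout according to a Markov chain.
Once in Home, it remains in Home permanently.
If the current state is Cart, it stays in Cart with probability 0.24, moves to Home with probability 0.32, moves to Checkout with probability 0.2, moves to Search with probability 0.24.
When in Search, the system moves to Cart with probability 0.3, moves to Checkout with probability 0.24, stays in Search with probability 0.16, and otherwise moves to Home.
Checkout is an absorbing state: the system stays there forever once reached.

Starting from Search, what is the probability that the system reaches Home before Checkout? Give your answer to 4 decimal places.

Let h(s) be the probability of absorption at Home starting from transient state s. Then h(Home) = 1 and h(Checkout) = 0. By first-step analysis:
h(Cart) = 0.32·1 + 0.24·h(Cart) + 0.24·h(Search) + 0.2·0
h(Search) = 0.3·1 + 0.3·h(Cart) + 0.16·h(Search) + 0.24·0
Solving: h(Cart) = 0.6017, h(Search) = 0.5720.
Starting from Search, the probability is 0.5720.

0.5720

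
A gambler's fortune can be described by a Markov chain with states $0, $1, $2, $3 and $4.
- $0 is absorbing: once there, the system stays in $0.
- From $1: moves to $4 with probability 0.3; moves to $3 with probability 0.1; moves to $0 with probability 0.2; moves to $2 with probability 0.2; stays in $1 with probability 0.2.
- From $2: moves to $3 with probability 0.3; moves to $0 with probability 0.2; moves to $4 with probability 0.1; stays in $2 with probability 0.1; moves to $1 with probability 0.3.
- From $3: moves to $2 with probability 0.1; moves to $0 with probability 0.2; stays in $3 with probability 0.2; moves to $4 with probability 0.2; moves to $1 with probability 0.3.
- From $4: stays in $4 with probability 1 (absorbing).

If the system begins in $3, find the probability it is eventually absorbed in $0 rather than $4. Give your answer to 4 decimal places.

0.4825

Let h(s) be the probability of absorption at $0 starting from transient state s. Then h($0) = 1 and h($4) = 0. By first-step analysis:
h($1) = 0.2·1 + 0.2·h($1) + 0.2·h($2) + 0.1·h($3) + 0.3·0
h($2) = 0.2·1 + 0.3·h($1) + 0.1·h($2) + 0.3·h($3) + 0.1·0
h($3) = 0.2·1 + 0.3·h($1) + 0.1·h($2) + 0.2·h($3) + 0.2·0
Solving: h($1) = 0.4430, h($2) = 0.5307, h($3) = 0.4825.
Starting from $3, the probability is 0.4825.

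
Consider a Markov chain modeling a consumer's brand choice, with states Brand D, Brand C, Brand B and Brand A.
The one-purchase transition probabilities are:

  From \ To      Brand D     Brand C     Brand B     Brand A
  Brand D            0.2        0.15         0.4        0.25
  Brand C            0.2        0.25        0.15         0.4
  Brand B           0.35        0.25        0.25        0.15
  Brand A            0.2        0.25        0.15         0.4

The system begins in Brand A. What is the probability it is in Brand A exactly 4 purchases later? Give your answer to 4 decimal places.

0.3084

Propagate the distribution vector 4 purchases from Brand A.
After 0 purchases: (0.0000, 0.0000, 0.0000, 1.0000)
After 1 purchase: (0.2000, 0.2500, 0.1500, 0.4000)
After 2 purchases: (0.2225, 0.2300, 0.2150, 0.3325)
After 3 purchases: (0.2323, 0.2278, 0.2271, 0.3129)
After 4 purchases: (0.2341, 0.2268, 0.2308, 0.3084)
P(in Brand A after 4 purchases) = 0.3084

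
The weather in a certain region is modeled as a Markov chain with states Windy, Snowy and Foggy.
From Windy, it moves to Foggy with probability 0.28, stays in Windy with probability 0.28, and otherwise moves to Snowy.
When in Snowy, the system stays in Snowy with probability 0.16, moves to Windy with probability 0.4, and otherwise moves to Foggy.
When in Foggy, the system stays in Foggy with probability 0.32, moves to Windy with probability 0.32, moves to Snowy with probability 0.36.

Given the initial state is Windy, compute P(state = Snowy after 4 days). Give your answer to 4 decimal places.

0.3207

Propagate the distribution vector 4 days from Windy.
After 0 days: (1.0000, 0.0000, 0.0000)
After 1 day: (0.2800, 0.4400, 0.2800)
After 2 days: (0.3440, 0.2944, 0.3616)
After 3 days: (0.3298, 0.3286, 0.3416)
After 4 days: (0.3331, 0.3207, 0.3462)
P(in Snowy after 4 days) = 0.3207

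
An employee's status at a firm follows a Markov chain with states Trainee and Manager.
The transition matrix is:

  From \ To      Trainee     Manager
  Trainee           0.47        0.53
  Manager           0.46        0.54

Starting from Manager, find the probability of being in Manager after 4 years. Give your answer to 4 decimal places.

Propagate the distribution vector 4 years from Manager.
After 0 years: (0.0000, 1.0000)
After 1 year: (0.4600, 0.5400)
After 2 years: (0.4646, 0.5354)
After 3 years: (0.4646, 0.5354)
After 4 years: (0.4646, 0.5354)
P(in Manager after 4 years) = 0.5354

0.5354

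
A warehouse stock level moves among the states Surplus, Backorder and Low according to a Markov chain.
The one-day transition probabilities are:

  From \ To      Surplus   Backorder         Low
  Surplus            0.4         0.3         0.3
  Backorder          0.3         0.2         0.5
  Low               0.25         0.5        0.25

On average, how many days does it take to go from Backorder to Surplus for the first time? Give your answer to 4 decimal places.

Let t(s) be the expected number of days to first reach Surplus from state s, with t(Surplus) = 0. Conditioning on the first day:
t(Backorder) = 1 + 0.2·t(Backorder) + 0.5·t(Low)
t(Low) = 1 + 0.5·t(Backorder) + 0.25·t(Low)
Solving: t(Backorder) = 3.5714, t(Low) = 3.7143.
Expected days from Backorder to Surplus: 3.5714.

3.5714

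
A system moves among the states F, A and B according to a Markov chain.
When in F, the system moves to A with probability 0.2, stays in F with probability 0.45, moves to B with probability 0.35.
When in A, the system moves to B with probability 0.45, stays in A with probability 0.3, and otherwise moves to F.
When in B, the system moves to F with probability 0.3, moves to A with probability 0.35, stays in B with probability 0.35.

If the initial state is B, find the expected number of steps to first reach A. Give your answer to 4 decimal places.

3.3663

Let t(s) be the expected number of steps to first reach A from state s, with t(A) = 0. Conditioning on the first step:
t(F) = 1 + 0.45·t(F) + 0.35·t(B)
t(B) = 1 + 0.3·t(F) + 0.35·t(B)
Solving: t(F) = 3.9604, t(B) = 3.3663.
Expected steps from B to A: 3.3663.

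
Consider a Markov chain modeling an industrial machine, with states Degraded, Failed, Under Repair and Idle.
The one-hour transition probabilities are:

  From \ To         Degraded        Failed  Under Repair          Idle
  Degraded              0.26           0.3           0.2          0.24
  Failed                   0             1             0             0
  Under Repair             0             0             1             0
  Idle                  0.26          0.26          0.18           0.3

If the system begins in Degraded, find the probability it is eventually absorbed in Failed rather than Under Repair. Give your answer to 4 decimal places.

0.5979

Let h(s) be the probability of absorption at Failed starting from transient state s. Then h(Failed) = 1 and h(Under Repair) = 0. By first-step analysis:
h(Degraded) = 0.26·h(Degraded) + 0.3·1 + 0.2·0 + 0.24·h(Idle)
h(Idle) = 0.26·h(Degraded) + 0.26·1 + 0.18·0 + 0.3·h(Idle)
Solving: h(Degraded) = 0.5979, h(Idle) = 0.5935.
Starting from Degraded, the probability is 0.5979.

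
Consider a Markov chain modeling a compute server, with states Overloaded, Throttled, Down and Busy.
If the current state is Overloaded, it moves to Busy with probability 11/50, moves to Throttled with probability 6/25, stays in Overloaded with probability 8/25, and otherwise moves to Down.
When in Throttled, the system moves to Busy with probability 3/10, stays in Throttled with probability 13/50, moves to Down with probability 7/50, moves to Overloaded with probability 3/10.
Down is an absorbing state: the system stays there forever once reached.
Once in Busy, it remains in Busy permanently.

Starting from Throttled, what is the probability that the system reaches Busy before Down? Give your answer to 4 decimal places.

Let h(s) be the probability of absorption at Busy starting from transient state s. Then h(Busy) = 1 and h(Down) = 0. By first-step analysis:
h(Overloaded) = 0.32·h(Overloaded) + 0.24·h(Throttled) + 0.22·0 + 0.22·1
h(Throttled) = 0.3·h(Overloaded) + 0.26·h(Throttled) + 0.14·0 + 0.3·1
Solving: h(Overloaded) = 0.5445, h(Throttled) = 0.6262.
Starting from Throttled, the probability is 0.6262.

0.6262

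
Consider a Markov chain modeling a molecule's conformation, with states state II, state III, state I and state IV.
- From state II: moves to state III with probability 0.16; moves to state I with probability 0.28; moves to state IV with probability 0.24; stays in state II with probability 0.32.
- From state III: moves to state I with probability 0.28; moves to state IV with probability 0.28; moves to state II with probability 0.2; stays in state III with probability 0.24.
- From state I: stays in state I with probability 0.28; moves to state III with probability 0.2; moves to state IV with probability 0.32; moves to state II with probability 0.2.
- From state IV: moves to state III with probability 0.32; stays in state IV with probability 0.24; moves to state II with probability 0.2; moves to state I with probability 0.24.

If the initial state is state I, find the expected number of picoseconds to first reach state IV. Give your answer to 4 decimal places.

Let t(s) be the expected number of picoseconds to first reach state IV from state s, with t(state IV) = 0. Conditioning on the first picosecond:
t(state II) = 1 + 0.32·t(state II) + 0.16·t(state III) + 0.28·t(state I)
t(state III) = 1 + 0.2·t(state II) + 0.24·t(state III) + 0.28·t(state I)
t(state I) = 1 + 0.2·t(state II) + 0.2·t(state III) + 0.28·t(state I)
Solving: t(state II) = 3.7059, t(state III) = 3.5447, t(state I) = 3.4029.
Expected picoseconds from state I to state IV: 3.4029.

3.4029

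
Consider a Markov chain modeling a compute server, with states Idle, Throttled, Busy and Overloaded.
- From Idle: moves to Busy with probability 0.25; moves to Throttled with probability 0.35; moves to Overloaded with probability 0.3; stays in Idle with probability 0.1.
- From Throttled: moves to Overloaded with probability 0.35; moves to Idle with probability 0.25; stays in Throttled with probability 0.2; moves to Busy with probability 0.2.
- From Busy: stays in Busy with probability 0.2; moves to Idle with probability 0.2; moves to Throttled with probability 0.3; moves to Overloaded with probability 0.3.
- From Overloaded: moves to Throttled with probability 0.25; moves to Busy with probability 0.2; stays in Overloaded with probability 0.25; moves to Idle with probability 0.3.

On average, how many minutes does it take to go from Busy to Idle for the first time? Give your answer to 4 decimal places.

Let t(s) be the expected number of minutes to first reach Idle from state s, with t(Idle) = 0. Conditioning on the first minute:
t(Throttled) = 1 + 0.2·t(Throttled) + 0.2·t(Busy) + 0.35·t(Overloaded)
t(Busy) = 1 + 0.3·t(Throttled) + 0.2·t(Busy) + 0.3·t(Overloaded)
t(Overloaded) = 1 + 0.25·t(Throttled) + 0.2·t(Busy) + 0.25·t(Overloaded)
Solving: t(Throttled) = 3.9146, t(Busy) = 4.1192, t(Overloaded) = 3.7367.
Expected minutes from Busy to Idle: 4.1192.

4.1192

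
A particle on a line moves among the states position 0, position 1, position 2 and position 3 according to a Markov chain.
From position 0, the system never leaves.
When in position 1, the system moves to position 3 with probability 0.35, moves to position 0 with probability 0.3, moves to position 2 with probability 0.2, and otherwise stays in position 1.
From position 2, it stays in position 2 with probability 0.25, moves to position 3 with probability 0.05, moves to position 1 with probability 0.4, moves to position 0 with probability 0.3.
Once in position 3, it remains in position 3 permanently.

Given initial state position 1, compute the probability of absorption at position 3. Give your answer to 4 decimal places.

0.4888

Let h(s) be the probability of absorption at position 3 starting from transient state s. Then h(position 3) = 1 and h(position 0) = 0. By first-step analysis:
h(position 1) = 0.3·0 + 0.15·h(position 1) + 0.2·h(position 2) + 0.35·1
h(position 2) = 0.3·0 + 0.4·h(position 1) + 0.25·h(position 2) + 0.05·1
Solving: h(position 1) = 0.4888, h(position 2) = 0.3274.
Starting from position 1, the probability is 0.4888.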